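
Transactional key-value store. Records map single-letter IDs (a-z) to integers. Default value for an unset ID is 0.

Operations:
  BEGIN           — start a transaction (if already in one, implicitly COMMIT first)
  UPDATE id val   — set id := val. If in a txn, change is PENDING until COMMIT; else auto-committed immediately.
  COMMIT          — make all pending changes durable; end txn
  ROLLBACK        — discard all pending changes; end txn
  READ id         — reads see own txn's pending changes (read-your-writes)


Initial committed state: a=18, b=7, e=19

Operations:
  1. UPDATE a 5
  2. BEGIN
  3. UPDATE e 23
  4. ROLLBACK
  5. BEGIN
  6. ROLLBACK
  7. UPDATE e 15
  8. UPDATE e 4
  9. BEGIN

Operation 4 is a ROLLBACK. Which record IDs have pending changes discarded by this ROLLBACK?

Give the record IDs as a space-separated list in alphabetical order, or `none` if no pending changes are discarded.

Answer: e

Derivation:
Initial committed: {a=18, b=7, e=19}
Op 1: UPDATE a=5 (auto-commit; committed a=5)
Op 2: BEGIN: in_txn=True, pending={}
Op 3: UPDATE e=23 (pending; pending now {e=23})
Op 4: ROLLBACK: discarded pending ['e']; in_txn=False
Op 5: BEGIN: in_txn=True, pending={}
Op 6: ROLLBACK: discarded pending []; in_txn=False
Op 7: UPDATE e=15 (auto-commit; committed e=15)
Op 8: UPDATE e=4 (auto-commit; committed e=4)
Op 9: BEGIN: in_txn=True, pending={}
ROLLBACK at op 4 discards: ['e']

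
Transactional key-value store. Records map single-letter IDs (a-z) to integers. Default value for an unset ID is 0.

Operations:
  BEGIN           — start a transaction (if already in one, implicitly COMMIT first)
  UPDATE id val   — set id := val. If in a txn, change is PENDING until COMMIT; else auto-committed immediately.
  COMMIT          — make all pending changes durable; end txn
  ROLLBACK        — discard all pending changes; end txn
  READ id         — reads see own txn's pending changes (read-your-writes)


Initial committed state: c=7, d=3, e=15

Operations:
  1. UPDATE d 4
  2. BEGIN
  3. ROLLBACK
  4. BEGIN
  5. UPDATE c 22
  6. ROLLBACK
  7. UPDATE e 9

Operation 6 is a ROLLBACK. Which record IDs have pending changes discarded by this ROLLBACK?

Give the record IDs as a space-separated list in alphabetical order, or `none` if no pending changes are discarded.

Initial committed: {c=7, d=3, e=15}
Op 1: UPDATE d=4 (auto-commit; committed d=4)
Op 2: BEGIN: in_txn=True, pending={}
Op 3: ROLLBACK: discarded pending []; in_txn=False
Op 4: BEGIN: in_txn=True, pending={}
Op 5: UPDATE c=22 (pending; pending now {c=22})
Op 6: ROLLBACK: discarded pending ['c']; in_txn=False
Op 7: UPDATE e=9 (auto-commit; committed e=9)
ROLLBACK at op 6 discards: ['c']

Answer: c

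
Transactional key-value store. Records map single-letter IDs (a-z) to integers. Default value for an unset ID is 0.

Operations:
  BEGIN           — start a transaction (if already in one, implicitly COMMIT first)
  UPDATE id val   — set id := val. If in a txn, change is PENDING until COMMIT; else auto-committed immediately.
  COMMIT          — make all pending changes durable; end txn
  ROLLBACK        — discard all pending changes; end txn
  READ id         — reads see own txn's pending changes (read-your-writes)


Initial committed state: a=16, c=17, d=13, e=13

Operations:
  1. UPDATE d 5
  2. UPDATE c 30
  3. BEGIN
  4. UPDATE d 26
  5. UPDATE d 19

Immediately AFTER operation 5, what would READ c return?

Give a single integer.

Answer: 30

Derivation:
Initial committed: {a=16, c=17, d=13, e=13}
Op 1: UPDATE d=5 (auto-commit; committed d=5)
Op 2: UPDATE c=30 (auto-commit; committed c=30)
Op 3: BEGIN: in_txn=True, pending={}
Op 4: UPDATE d=26 (pending; pending now {d=26})
Op 5: UPDATE d=19 (pending; pending now {d=19})
After op 5: visible(c) = 30 (pending={d=19}, committed={a=16, c=30, d=5, e=13})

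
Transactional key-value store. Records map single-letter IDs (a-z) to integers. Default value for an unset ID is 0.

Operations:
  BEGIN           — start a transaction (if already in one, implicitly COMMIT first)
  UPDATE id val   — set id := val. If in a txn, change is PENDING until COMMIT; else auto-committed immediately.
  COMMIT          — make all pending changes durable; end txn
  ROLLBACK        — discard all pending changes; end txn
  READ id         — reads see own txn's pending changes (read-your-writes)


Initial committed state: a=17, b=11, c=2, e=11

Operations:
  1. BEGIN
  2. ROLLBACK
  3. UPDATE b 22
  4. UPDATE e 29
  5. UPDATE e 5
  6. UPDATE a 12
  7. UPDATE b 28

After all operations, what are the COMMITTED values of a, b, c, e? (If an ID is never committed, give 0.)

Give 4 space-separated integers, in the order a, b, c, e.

Answer: 12 28 2 5

Derivation:
Initial committed: {a=17, b=11, c=2, e=11}
Op 1: BEGIN: in_txn=True, pending={}
Op 2: ROLLBACK: discarded pending []; in_txn=False
Op 3: UPDATE b=22 (auto-commit; committed b=22)
Op 4: UPDATE e=29 (auto-commit; committed e=29)
Op 5: UPDATE e=5 (auto-commit; committed e=5)
Op 6: UPDATE a=12 (auto-commit; committed a=12)
Op 7: UPDATE b=28 (auto-commit; committed b=28)
Final committed: {a=12, b=28, c=2, e=5}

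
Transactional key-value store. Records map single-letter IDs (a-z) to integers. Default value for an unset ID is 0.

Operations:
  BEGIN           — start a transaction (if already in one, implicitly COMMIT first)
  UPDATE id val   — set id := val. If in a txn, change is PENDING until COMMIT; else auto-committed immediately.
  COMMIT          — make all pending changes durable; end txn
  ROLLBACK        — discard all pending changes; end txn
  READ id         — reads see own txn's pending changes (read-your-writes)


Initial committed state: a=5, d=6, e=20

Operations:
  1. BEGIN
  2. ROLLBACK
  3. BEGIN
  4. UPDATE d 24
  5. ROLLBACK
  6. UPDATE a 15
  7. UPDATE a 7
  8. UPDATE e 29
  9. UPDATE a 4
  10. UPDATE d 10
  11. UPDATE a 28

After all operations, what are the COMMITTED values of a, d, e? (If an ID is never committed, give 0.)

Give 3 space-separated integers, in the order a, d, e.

Initial committed: {a=5, d=6, e=20}
Op 1: BEGIN: in_txn=True, pending={}
Op 2: ROLLBACK: discarded pending []; in_txn=False
Op 3: BEGIN: in_txn=True, pending={}
Op 4: UPDATE d=24 (pending; pending now {d=24})
Op 5: ROLLBACK: discarded pending ['d']; in_txn=False
Op 6: UPDATE a=15 (auto-commit; committed a=15)
Op 7: UPDATE a=7 (auto-commit; committed a=7)
Op 8: UPDATE e=29 (auto-commit; committed e=29)
Op 9: UPDATE a=4 (auto-commit; committed a=4)
Op 10: UPDATE d=10 (auto-commit; committed d=10)
Op 11: UPDATE a=28 (auto-commit; committed a=28)
Final committed: {a=28, d=10, e=29}

Answer: 28 10 29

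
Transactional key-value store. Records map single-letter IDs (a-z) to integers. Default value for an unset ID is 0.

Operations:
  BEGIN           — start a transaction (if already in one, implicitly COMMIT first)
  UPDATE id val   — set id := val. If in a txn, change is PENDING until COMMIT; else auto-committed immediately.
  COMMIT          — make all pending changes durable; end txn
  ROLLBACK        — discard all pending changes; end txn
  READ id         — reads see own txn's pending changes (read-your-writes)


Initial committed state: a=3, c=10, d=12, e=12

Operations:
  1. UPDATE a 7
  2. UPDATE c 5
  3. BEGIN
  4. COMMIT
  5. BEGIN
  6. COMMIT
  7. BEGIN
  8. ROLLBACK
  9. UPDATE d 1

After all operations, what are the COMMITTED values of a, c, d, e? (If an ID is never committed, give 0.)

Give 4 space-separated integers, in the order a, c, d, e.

Initial committed: {a=3, c=10, d=12, e=12}
Op 1: UPDATE a=7 (auto-commit; committed a=7)
Op 2: UPDATE c=5 (auto-commit; committed c=5)
Op 3: BEGIN: in_txn=True, pending={}
Op 4: COMMIT: merged [] into committed; committed now {a=7, c=5, d=12, e=12}
Op 5: BEGIN: in_txn=True, pending={}
Op 6: COMMIT: merged [] into committed; committed now {a=7, c=5, d=12, e=12}
Op 7: BEGIN: in_txn=True, pending={}
Op 8: ROLLBACK: discarded pending []; in_txn=False
Op 9: UPDATE d=1 (auto-commit; committed d=1)
Final committed: {a=7, c=5, d=1, e=12}

Answer: 7 5 1 12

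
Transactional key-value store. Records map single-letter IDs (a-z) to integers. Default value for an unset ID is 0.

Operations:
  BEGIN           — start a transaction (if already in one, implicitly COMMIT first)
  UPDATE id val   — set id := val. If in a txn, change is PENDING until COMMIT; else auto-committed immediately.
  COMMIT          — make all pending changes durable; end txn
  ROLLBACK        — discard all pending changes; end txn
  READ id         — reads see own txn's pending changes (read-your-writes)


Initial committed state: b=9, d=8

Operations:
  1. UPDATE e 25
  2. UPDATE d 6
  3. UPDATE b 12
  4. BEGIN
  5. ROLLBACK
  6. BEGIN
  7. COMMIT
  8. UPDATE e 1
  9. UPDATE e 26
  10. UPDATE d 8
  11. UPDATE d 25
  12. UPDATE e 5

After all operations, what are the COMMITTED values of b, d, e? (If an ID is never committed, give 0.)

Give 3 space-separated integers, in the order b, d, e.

Answer: 12 25 5

Derivation:
Initial committed: {b=9, d=8}
Op 1: UPDATE e=25 (auto-commit; committed e=25)
Op 2: UPDATE d=6 (auto-commit; committed d=6)
Op 3: UPDATE b=12 (auto-commit; committed b=12)
Op 4: BEGIN: in_txn=True, pending={}
Op 5: ROLLBACK: discarded pending []; in_txn=False
Op 6: BEGIN: in_txn=True, pending={}
Op 7: COMMIT: merged [] into committed; committed now {b=12, d=6, e=25}
Op 8: UPDATE e=1 (auto-commit; committed e=1)
Op 9: UPDATE e=26 (auto-commit; committed e=26)
Op 10: UPDATE d=8 (auto-commit; committed d=8)
Op 11: UPDATE d=25 (auto-commit; committed d=25)
Op 12: UPDATE e=5 (auto-commit; committed e=5)
Final committed: {b=12, d=25, e=5}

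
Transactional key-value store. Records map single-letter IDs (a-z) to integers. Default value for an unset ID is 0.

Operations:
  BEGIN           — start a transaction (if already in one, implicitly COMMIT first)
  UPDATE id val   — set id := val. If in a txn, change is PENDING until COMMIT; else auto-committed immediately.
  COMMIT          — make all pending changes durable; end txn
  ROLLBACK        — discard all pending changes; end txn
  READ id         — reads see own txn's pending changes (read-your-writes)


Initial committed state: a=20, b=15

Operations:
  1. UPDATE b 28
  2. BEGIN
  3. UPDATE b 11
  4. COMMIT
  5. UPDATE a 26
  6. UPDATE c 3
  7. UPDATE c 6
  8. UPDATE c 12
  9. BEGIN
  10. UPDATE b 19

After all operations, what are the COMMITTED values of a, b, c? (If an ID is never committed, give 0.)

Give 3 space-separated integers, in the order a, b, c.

Answer: 26 11 12

Derivation:
Initial committed: {a=20, b=15}
Op 1: UPDATE b=28 (auto-commit; committed b=28)
Op 2: BEGIN: in_txn=True, pending={}
Op 3: UPDATE b=11 (pending; pending now {b=11})
Op 4: COMMIT: merged ['b'] into committed; committed now {a=20, b=11}
Op 5: UPDATE a=26 (auto-commit; committed a=26)
Op 6: UPDATE c=3 (auto-commit; committed c=3)
Op 7: UPDATE c=6 (auto-commit; committed c=6)
Op 8: UPDATE c=12 (auto-commit; committed c=12)
Op 9: BEGIN: in_txn=True, pending={}
Op 10: UPDATE b=19 (pending; pending now {b=19})
Final committed: {a=26, b=11, c=12}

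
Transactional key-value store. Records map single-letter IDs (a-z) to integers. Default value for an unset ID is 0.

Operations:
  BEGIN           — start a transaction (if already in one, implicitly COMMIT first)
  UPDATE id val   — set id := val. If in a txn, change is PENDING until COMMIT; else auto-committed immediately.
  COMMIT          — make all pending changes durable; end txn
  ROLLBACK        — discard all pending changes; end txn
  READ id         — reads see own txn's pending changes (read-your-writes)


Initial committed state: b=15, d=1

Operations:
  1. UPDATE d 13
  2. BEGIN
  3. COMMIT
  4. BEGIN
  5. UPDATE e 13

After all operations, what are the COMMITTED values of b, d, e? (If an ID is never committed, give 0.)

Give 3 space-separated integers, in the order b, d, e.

Initial committed: {b=15, d=1}
Op 1: UPDATE d=13 (auto-commit; committed d=13)
Op 2: BEGIN: in_txn=True, pending={}
Op 3: COMMIT: merged [] into committed; committed now {b=15, d=13}
Op 4: BEGIN: in_txn=True, pending={}
Op 5: UPDATE e=13 (pending; pending now {e=13})
Final committed: {b=15, d=13}

Answer: 15 13 0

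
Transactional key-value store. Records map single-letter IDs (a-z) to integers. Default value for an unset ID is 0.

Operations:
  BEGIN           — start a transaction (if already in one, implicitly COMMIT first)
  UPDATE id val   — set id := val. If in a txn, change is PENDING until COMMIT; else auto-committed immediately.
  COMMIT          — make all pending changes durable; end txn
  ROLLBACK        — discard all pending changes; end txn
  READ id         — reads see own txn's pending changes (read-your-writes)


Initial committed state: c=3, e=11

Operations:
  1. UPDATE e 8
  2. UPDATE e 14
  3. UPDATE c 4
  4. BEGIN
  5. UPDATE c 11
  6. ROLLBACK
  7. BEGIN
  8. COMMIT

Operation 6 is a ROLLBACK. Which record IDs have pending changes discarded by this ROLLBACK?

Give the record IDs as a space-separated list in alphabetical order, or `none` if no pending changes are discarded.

Initial committed: {c=3, e=11}
Op 1: UPDATE e=8 (auto-commit; committed e=8)
Op 2: UPDATE e=14 (auto-commit; committed e=14)
Op 3: UPDATE c=4 (auto-commit; committed c=4)
Op 4: BEGIN: in_txn=True, pending={}
Op 5: UPDATE c=11 (pending; pending now {c=11})
Op 6: ROLLBACK: discarded pending ['c']; in_txn=False
Op 7: BEGIN: in_txn=True, pending={}
Op 8: COMMIT: merged [] into committed; committed now {c=4, e=14}
ROLLBACK at op 6 discards: ['c']

Answer: c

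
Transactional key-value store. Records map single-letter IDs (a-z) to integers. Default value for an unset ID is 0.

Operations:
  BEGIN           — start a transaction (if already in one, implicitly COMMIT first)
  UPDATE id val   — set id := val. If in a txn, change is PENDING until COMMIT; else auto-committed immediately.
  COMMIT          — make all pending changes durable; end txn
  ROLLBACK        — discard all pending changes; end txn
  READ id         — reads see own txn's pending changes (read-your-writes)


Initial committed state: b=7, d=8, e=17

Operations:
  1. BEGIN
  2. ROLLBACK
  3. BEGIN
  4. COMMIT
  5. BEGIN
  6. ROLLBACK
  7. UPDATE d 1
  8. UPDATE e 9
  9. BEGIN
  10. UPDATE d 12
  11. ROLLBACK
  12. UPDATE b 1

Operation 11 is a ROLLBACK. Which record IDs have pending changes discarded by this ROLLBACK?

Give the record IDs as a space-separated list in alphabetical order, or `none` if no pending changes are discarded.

Initial committed: {b=7, d=8, e=17}
Op 1: BEGIN: in_txn=True, pending={}
Op 2: ROLLBACK: discarded pending []; in_txn=False
Op 3: BEGIN: in_txn=True, pending={}
Op 4: COMMIT: merged [] into committed; committed now {b=7, d=8, e=17}
Op 5: BEGIN: in_txn=True, pending={}
Op 6: ROLLBACK: discarded pending []; in_txn=False
Op 7: UPDATE d=1 (auto-commit; committed d=1)
Op 8: UPDATE e=9 (auto-commit; committed e=9)
Op 9: BEGIN: in_txn=True, pending={}
Op 10: UPDATE d=12 (pending; pending now {d=12})
Op 11: ROLLBACK: discarded pending ['d']; in_txn=False
Op 12: UPDATE b=1 (auto-commit; committed b=1)
ROLLBACK at op 11 discards: ['d']

Answer: d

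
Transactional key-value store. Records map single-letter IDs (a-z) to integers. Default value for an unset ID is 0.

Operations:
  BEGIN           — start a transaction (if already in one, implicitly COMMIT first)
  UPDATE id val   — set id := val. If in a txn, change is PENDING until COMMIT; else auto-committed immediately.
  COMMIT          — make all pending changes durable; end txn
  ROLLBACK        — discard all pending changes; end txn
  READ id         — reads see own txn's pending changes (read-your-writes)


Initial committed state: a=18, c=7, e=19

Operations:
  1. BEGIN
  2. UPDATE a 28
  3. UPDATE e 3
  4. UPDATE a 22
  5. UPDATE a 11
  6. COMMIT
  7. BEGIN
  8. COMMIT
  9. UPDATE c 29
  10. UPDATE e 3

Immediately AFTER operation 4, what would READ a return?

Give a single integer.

Answer: 22

Derivation:
Initial committed: {a=18, c=7, e=19}
Op 1: BEGIN: in_txn=True, pending={}
Op 2: UPDATE a=28 (pending; pending now {a=28})
Op 3: UPDATE e=3 (pending; pending now {a=28, e=3})
Op 4: UPDATE a=22 (pending; pending now {a=22, e=3})
After op 4: visible(a) = 22 (pending={a=22, e=3}, committed={a=18, c=7, e=19})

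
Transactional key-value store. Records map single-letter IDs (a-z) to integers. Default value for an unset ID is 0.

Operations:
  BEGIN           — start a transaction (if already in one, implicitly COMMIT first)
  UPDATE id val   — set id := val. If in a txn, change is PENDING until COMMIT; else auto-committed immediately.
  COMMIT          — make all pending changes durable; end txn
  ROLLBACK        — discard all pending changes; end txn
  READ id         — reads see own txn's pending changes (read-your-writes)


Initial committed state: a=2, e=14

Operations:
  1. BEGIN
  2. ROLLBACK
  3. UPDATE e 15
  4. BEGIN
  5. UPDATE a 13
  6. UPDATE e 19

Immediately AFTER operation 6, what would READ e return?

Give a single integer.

Initial committed: {a=2, e=14}
Op 1: BEGIN: in_txn=True, pending={}
Op 2: ROLLBACK: discarded pending []; in_txn=False
Op 3: UPDATE e=15 (auto-commit; committed e=15)
Op 4: BEGIN: in_txn=True, pending={}
Op 5: UPDATE a=13 (pending; pending now {a=13})
Op 6: UPDATE e=19 (pending; pending now {a=13, e=19})
After op 6: visible(e) = 19 (pending={a=13, e=19}, committed={a=2, e=15})

Answer: 19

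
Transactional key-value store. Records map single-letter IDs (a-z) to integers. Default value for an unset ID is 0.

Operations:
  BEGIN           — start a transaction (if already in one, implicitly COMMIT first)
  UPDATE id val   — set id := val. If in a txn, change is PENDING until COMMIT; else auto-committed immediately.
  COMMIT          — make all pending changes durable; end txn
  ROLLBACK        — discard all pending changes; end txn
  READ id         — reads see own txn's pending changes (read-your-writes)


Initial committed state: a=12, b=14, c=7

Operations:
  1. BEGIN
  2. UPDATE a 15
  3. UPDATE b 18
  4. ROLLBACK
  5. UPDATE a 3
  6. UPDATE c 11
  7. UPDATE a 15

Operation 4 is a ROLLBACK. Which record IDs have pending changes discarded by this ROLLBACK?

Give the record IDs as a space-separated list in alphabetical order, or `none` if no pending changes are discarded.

Initial committed: {a=12, b=14, c=7}
Op 1: BEGIN: in_txn=True, pending={}
Op 2: UPDATE a=15 (pending; pending now {a=15})
Op 3: UPDATE b=18 (pending; pending now {a=15, b=18})
Op 4: ROLLBACK: discarded pending ['a', 'b']; in_txn=False
Op 5: UPDATE a=3 (auto-commit; committed a=3)
Op 6: UPDATE c=11 (auto-commit; committed c=11)
Op 7: UPDATE a=15 (auto-commit; committed a=15)
ROLLBACK at op 4 discards: ['a', 'b']

Answer: a b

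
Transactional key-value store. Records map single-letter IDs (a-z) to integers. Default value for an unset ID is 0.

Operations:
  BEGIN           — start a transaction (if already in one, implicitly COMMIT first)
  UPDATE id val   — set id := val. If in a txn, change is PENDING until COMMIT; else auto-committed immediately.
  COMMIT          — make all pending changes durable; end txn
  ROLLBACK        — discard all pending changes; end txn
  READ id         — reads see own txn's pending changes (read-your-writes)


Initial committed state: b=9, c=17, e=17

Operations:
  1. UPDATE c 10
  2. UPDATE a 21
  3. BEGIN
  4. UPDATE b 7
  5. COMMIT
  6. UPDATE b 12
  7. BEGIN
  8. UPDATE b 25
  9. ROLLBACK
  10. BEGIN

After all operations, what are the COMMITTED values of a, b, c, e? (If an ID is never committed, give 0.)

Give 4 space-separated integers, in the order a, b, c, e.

Initial committed: {b=9, c=17, e=17}
Op 1: UPDATE c=10 (auto-commit; committed c=10)
Op 2: UPDATE a=21 (auto-commit; committed a=21)
Op 3: BEGIN: in_txn=True, pending={}
Op 4: UPDATE b=7 (pending; pending now {b=7})
Op 5: COMMIT: merged ['b'] into committed; committed now {a=21, b=7, c=10, e=17}
Op 6: UPDATE b=12 (auto-commit; committed b=12)
Op 7: BEGIN: in_txn=True, pending={}
Op 8: UPDATE b=25 (pending; pending now {b=25})
Op 9: ROLLBACK: discarded pending ['b']; in_txn=False
Op 10: BEGIN: in_txn=True, pending={}
Final committed: {a=21, b=12, c=10, e=17}

Answer: 21 12 10 17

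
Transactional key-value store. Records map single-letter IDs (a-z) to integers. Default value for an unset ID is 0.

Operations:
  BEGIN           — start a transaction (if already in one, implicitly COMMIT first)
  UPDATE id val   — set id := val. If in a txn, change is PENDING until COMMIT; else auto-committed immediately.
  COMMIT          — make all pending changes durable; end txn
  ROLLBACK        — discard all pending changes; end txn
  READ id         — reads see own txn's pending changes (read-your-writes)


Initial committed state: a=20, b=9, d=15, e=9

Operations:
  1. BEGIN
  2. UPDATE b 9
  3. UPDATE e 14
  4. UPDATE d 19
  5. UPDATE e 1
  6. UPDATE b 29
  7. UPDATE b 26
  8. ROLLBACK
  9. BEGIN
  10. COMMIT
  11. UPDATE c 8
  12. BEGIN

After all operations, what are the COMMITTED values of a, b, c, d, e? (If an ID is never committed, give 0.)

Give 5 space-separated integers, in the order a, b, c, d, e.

Initial committed: {a=20, b=9, d=15, e=9}
Op 1: BEGIN: in_txn=True, pending={}
Op 2: UPDATE b=9 (pending; pending now {b=9})
Op 3: UPDATE e=14 (pending; pending now {b=9, e=14})
Op 4: UPDATE d=19 (pending; pending now {b=9, d=19, e=14})
Op 5: UPDATE e=1 (pending; pending now {b=9, d=19, e=1})
Op 6: UPDATE b=29 (pending; pending now {b=29, d=19, e=1})
Op 7: UPDATE b=26 (pending; pending now {b=26, d=19, e=1})
Op 8: ROLLBACK: discarded pending ['b', 'd', 'e']; in_txn=False
Op 9: BEGIN: in_txn=True, pending={}
Op 10: COMMIT: merged [] into committed; committed now {a=20, b=9, d=15, e=9}
Op 11: UPDATE c=8 (auto-commit; committed c=8)
Op 12: BEGIN: in_txn=True, pending={}
Final committed: {a=20, b=9, c=8, d=15, e=9}

Answer: 20 9 8 15 9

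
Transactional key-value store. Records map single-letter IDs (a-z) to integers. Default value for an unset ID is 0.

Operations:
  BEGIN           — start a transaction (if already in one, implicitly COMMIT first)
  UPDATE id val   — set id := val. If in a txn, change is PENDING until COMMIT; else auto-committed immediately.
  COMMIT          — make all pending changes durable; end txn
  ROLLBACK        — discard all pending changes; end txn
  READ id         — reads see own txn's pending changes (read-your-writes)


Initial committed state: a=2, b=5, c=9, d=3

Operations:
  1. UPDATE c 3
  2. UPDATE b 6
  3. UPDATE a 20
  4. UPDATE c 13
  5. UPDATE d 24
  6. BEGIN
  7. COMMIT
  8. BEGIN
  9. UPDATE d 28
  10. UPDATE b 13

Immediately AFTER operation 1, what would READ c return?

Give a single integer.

Initial committed: {a=2, b=5, c=9, d=3}
Op 1: UPDATE c=3 (auto-commit; committed c=3)
After op 1: visible(c) = 3 (pending={}, committed={a=2, b=5, c=3, d=3})

Answer: 3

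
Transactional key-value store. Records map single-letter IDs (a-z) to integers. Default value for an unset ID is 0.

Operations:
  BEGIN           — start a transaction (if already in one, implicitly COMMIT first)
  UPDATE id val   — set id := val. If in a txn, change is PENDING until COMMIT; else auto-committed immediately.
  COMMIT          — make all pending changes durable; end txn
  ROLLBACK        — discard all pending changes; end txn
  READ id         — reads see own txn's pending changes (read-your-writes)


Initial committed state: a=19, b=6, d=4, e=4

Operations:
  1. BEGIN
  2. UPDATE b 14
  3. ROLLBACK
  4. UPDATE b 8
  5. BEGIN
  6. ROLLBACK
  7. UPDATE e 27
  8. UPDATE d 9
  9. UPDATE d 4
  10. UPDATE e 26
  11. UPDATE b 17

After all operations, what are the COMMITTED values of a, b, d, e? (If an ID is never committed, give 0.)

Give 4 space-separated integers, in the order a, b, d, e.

Answer: 19 17 4 26

Derivation:
Initial committed: {a=19, b=6, d=4, e=4}
Op 1: BEGIN: in_txn=True, pending={}
Op 2: UPDATE b=14 (pending; pending now {b=14})
Op 3: ROLLBACK: discarded pending ['b']; in_txn=False
Op 4: UPDATE b=8 (auto-commit; committed b=8)
Op 5: BEGIN: in_txn=True, pending={}
Op 6: ROLLBACK: discarded pending []; in_txn=False
Op 7: UPDATE e=27 (auto-commit; committed e=27)
Op 8: UPDATE d=9 (auto-commit; committed d=9)
Op 9: UPDATE d=4 (auto-commit; committed d=4)
Op 10: UPDATE e=26 (auto-commit; committed e=26)
Op 11: UPDATE b=17 (auto-commit; committed b=17)
Final committed: {a=19, b=17, d=4, e=26}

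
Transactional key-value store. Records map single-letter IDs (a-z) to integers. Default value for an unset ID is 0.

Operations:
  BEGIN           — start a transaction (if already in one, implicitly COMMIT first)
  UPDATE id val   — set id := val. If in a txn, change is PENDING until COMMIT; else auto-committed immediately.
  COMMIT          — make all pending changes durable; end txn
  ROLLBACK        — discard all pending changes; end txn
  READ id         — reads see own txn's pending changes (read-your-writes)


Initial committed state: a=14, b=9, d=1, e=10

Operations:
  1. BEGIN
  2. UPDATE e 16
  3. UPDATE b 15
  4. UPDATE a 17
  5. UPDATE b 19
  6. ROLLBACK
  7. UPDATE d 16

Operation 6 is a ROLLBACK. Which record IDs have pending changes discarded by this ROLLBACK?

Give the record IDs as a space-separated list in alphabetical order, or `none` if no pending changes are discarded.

Answer: a b e

Derivation:
Initial committed: {a=14, b=9, d=1, e=10}
Op 1: BEGIN: in_txn=True, pending={}
Op 2: UPDATE e=16 (pending; pending now {e=16})
Op 3: UPDATE b=15 (pending; pending now {b=15, e=16})
Op 4: UPDATE a=17 (pending; pending now {a=17, b=15, e=16})
Op 5: UPDATE b=19 (pending; pending now {a=17, b=19, e=16})
Op 6: ROLLBACK: discarded pending ['a', 'b', 'e']; in_txn=False
Op 7: UPDATE d=16 (auto-commit; committed d=16)
ROLLBACK at op 6 discards: ['a', 'b', 'e']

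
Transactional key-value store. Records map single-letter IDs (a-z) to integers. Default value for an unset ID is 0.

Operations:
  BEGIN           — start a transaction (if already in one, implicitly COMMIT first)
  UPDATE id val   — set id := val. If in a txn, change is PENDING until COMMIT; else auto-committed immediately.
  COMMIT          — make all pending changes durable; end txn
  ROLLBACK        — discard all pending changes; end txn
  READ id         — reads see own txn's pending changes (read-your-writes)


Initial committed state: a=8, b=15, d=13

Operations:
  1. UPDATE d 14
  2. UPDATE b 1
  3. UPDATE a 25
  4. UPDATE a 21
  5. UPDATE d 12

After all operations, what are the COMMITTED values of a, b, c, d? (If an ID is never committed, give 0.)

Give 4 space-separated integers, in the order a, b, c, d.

Answer: 21 1 0 12

Derivation:
Initial committed: {a=8, b=15, d=13}
Op 1: UPDATE d=14 (auto-commit; committed d=14)
Op 2: UPDATE b=1 (auto-commit; committed b=1)
Op 3: UPDATE a=25 (auto-commit; committed a=25)
Op 4: UPDATE a=21 (auto-commit; committed a=21)
Op 5: UPDATE d=12 (auto-commit; committed d=12)
Final committed: {a=21, b=1, d=12}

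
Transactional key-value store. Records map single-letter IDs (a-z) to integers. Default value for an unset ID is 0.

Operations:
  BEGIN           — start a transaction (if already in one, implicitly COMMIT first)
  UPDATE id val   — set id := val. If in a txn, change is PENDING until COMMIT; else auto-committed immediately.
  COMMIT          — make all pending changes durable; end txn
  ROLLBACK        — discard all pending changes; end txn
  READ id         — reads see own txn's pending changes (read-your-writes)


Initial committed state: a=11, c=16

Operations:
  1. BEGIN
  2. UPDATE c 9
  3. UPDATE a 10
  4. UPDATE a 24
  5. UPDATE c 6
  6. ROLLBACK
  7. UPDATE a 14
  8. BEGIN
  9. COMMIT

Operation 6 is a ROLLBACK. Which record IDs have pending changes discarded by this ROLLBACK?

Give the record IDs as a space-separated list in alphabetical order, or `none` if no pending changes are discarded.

Initial committed: {a=11, c=16}
Op 1: BEGIN: in_txn=True, pending={}
Op 2: UPDATE c=9 (pending; pending now {c=9})
Op 3: UPDATE a=10 (pending; pending now {a=10, c=9})
Op 4: UPDATE a=24 (pending; pending now {a=24, c=9})
Op 5: UPDATE c=6 (pending; pending now {a=24, c=6})
Op 6: ROLLBACK: discarded pending ['a', 'c']; in_txn=False
Op 7: UPDATE a=14 (auto-commit; committed a=14)
Op 8: BEGIN: in_txn=True, pending={}
Op 9: COMMIT: merged [] into committed; committed now {a=14, c=16}
ROLLBACK at op 6 discards: ['a', 'c']

Answer: a c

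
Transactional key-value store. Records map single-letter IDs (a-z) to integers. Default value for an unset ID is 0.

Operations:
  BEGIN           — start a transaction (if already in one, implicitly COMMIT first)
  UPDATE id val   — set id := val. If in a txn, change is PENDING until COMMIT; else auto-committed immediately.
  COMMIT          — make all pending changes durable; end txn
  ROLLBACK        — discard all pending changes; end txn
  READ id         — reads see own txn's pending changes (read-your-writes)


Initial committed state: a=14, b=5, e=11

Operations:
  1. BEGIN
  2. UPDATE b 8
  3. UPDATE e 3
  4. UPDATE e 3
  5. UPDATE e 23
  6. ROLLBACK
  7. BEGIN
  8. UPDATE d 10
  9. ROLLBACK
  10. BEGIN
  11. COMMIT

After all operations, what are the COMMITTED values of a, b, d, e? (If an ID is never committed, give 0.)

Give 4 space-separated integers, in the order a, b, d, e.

Answer: 14 5 0 11

Derivation:
Initial committed: {a=14, b=5, e=11}
Op 1: BEGIN: in_txn=True, pending={}
Op 2: UPDATE b=8 (pending; pending now {b=8})
Op 3: UPDATE e=3 (pending; pending now {b=8, e=3})
Op 4: UPDATE e=3 (pending; pending now {b=8, e=3})
Op 5: UPDATE e=23 (pending; pending now {b=8, e=23})
Op 6: ROLLBACK: discarded pending ['b', 'e']; in_txn=False
Op 7: BEGIN: in_txn=True, pending={}
Op 8: UPDATE d=10 (pending; pending now {d=10})
Op 9: ROLLBACK: discarded pending ['d']; in_txn=False
Op 10: BEGIN: in_txn=True, pending={}
Op 11: COMMIT: merged [] into committed; committed now {a=14, b=5, e=11}
Final committed: {a=14, b=5, e=11}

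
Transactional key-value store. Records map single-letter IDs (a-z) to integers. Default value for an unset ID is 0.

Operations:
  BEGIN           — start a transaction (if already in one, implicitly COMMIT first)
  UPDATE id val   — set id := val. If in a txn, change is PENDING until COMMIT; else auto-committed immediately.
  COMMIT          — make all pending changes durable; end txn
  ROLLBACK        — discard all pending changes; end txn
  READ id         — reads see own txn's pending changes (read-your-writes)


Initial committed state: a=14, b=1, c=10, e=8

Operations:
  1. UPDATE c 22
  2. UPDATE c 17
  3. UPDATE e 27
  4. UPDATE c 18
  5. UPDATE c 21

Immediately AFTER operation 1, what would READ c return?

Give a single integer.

Initial committed: {a=14, b=1, c=10, e=8}
Op 1: UPDATE c=22 (auto-commit; committed c=22)
After op 1: visible(c) = 22 (pending={}, committed={a=14, b=1, c=22, e=8})

Answer: 22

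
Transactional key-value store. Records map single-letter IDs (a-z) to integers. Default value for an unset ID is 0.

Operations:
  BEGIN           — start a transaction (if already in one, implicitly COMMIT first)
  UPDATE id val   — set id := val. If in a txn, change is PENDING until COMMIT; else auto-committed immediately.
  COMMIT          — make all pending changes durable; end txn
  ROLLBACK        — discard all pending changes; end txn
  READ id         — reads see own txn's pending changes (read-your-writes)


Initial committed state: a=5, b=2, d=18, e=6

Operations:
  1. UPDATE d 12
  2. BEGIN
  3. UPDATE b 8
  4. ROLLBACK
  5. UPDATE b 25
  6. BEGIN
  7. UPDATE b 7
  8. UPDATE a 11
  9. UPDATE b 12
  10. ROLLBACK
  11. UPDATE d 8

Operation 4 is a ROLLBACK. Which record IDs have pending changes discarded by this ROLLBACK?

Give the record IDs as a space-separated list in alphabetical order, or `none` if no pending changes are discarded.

Answer: b

Derivation:
Initial committed: {a=5, b=2, d=18, e=6}
Op 1: UPDATE d=12 (auto-commit; committed d=12)
Op 2: BEGIN: in_txn=True, pending={}
Op 3: UPDATE b=8 (pending; pending now {b=8})
Op 4: ROLLBACK: discarded pending ['b']; in_txn=False
Op 5: UPDATE b=25 (auto-commit; committed b=25)
Op 6: BEGIN: in_txn=True, pending={}
Op 7: UPDATE b=7 (pending; pending now {b=7})
Op 8: UPDATE a=11 (pending; pending now {a=11, b=7})
Op 9: UPDATE b=12 (pending; pending now {a=11, b=12})
Op 10: ROLLBACK: discarded pending ['a', 'b']; in_txn=False
Op 11: UPDATE d=8 (auto-commit; committed d=8)
ROLLBACK at op 4 discards: ['b']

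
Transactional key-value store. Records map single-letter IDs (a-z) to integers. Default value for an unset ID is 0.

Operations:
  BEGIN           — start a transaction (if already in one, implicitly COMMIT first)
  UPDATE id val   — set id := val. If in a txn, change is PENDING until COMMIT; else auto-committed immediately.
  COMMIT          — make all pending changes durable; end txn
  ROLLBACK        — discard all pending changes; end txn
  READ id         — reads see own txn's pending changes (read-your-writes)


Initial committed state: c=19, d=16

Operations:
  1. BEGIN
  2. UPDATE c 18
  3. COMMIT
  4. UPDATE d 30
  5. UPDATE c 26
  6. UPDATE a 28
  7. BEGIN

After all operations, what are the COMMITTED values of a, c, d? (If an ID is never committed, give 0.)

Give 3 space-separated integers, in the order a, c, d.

Initial committed: {c=19, d=16}
Op 1: BEGIN: in_txn=True, pending={}
Op 2: UPDATE c=18 (pending; pending now {c=18})
Op 3: COMMIT: merged ['c'] into committed; committed now {c=18, d=16}
Op 4: UPDATE d=30 (auto-commit; committed d=30)
Op 5: UPDATE c=26 (auto-commit; committed c=26)
Op 6: UPDATE a=28 (auto-commit; committed a=28)
Op 7: BEGIN: in_txn=True, pending={}
Final committed: {a=28, c=26, d=30}

Answer: 28 26 30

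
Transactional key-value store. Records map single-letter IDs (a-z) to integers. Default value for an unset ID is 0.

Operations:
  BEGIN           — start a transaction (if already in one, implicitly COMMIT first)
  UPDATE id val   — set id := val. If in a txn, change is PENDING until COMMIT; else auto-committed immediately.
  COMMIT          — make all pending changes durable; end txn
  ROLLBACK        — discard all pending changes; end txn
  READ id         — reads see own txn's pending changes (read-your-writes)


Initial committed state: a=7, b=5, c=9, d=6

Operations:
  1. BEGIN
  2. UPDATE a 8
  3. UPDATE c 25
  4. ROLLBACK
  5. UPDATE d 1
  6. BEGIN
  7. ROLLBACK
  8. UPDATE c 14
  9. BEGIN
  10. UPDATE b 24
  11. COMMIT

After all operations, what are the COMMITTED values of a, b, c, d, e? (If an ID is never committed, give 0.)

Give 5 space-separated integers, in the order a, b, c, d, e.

Initial committed: {a=7, b=5, c=9, d=6}
Op 1: BEGIN: in_txn=True, pending={}
Op 2: UPDATE a=8 (pending; pending now {a=8})
Op 3: UPDATE c=25 (pending; pending now {a=8, c=25})
Op 4: ROLLBACK: discarded pending ['a', 'c']; in_txn=False
Op 5: UPDATE d=1 (auto-commit; committed d=1)
Op 6: BEGIN: in_txn=True, pending={}
Op 7: ROLLBACK: discarded pending []; in_txn=False
Op 8: UPDATE c=14 (auto-commit; committed c=14)
Op 9: BEGIN: in_txn=True, pending={}
Op 10: UPDATE b=24 (pending; pending now {b=24})
Op 11: COMMIT: merged ['b'] into committed; committed now {a=7, b=24, c=14, d=1}
Final committed: {a=7, b=24, c=14, d=1}

Answer: 7 24 14 1 0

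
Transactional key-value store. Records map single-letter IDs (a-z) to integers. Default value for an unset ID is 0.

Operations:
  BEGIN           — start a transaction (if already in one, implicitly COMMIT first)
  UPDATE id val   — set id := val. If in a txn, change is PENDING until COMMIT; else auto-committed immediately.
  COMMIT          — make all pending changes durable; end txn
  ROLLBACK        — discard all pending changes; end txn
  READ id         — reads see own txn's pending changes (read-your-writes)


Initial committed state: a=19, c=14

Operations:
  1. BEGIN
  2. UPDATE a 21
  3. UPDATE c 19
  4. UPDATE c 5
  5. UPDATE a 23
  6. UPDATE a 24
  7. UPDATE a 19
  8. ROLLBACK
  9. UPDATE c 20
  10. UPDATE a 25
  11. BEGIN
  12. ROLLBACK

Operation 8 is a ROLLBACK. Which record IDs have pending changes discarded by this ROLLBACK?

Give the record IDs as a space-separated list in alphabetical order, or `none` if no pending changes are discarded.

Answer: a c

Derivation:
Initial committed: {a=19, c=14}
Op 1: BEGIN: in_txn=True, pending={}
Op 2: UPDATE a=21 (pending; pending now {a=21})
Op 3: UPDATE c=19 (pending; pending now {a=21, c=19})
Op 4: UPDATE c=5 (pending; pending now {a=21, c=5})
Op 5: UPDATE a=23 (pending; pending now {a=23, c=5})
Op 6: UPDATE a=24 (pending; pending now {a=24, c=5})
Op 7: UPDATE a=19 (pending; pending now {a=19, c=5})
Op 8: ROLLBACK: discarded pending ['a', 'c']; in_txn=False
Op 9: UPDATE c=20 (auto-commit; committed c=20)
Op 10: UPDATE a=25 (auto-commit; committed a=25)
Op 11: BEGIN: in_txn=True, pending={}
Op 12: ROLLBACK: discarded pending []; in_txn=False
ROLLBACK at op 8 discards: ['a', 'c']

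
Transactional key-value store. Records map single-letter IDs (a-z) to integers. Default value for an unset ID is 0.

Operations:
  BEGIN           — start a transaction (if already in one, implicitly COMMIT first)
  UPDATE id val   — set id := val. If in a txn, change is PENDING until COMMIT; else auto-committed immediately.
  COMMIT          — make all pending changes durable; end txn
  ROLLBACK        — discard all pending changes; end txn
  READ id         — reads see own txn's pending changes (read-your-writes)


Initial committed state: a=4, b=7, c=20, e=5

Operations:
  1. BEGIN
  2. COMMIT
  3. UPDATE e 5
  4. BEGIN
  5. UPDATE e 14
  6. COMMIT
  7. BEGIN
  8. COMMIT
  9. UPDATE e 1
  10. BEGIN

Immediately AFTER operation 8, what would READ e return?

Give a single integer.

Answer: 14

Derivation:
Initial committed: {a=4, b=7, c=20, e=5}
Op 1: BEGIN: in_txn=True, pending={}
Op 2: COMMIT: merged [] into committed; committed now {a=4, b=7, c=20, e=5}
Op 3: UPDATE e=5 (auto-commit; committed e=5)
Op 4: BEGIN: in_txn=True, pending={}
Op 5: UPDATE e=14 (pending; pending now {e=14})
Op 6: COMMIT: merged ['e'] into committed; committed now {a=4, b=7, c=20, e=14}
Op 7: BEGIN: in_txn=True, pending={}
Op 8: COMMIT: merged [] into committed; committed now {a=4, b=7, c=20, e=14}
After op 8: visible(e) = 14 (pending={}, committed={a=4, b=7, c=20, e=14})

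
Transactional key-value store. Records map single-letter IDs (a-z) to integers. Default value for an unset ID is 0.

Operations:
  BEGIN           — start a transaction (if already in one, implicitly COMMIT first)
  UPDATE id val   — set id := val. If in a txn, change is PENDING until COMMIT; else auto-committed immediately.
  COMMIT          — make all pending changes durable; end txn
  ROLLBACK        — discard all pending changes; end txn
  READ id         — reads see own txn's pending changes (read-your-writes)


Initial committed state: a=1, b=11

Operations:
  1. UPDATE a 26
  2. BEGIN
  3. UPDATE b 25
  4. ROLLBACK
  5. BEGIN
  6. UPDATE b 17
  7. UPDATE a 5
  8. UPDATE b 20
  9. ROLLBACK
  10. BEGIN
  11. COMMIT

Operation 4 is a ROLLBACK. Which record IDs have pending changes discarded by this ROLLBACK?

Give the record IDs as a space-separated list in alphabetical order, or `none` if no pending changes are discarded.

Answer: b

Derivation:
Initial committed: {a=1, b=11}
Op 1: UPDATE a=26 (auto-commit; committed a=26)
Op 2: BEGIN: in_txn=True, pending={}
Op 3: UPDATE b=25 (pending; pending now {b=25})
Op 4: ROLLBACK: discarded pending ['b']; in_txn=False
Op 5: BEGIN: in_txn=True, pending={}
Op 6: UPDATE b=17 (pending; pending now {b=17})
Op 7: UPDATE a=5 (pending; pending now {a=5, b=17})
Op 8: UPDATE b=20 (pending; pending now {a=5, b=20})
Op 9: ROLLBACK: discarded pending ['a', 'b']; in_txn=False
Op 10: BEGIN: in_txn=True, pending={}
Op 11: COMMIT: merged [] into committed; committed now {a=26, b=11}
ROLLBACK at op 4 discards: ['b']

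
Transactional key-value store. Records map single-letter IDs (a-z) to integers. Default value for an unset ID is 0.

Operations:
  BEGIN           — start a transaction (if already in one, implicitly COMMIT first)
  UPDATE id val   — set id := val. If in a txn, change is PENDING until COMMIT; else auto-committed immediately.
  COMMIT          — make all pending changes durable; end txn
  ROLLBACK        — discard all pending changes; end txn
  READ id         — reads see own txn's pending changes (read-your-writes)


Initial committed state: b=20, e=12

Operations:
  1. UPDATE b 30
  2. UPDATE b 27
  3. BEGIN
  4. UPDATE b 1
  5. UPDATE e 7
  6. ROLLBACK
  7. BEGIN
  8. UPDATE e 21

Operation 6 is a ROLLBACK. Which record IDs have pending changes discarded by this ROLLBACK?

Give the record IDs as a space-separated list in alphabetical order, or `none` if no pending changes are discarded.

Answer: b e

Derivation:
Initial committed: {b=20, e=12}
Op 1: UPDATE b=30 (auto-commit; committed b=30)
Op 2: UPDATE b=27 (auto-commit; committed b=27)
Op 3: BEGIN: in_txn=True, pending={}
Op 4: UPDATE b=1 (pending; pending now {b=1})
Op 5: UPDATE e=7 (pending; pending now {b=1, e=7})
Op 6: ROLLBACK: discarded pending ['b', 'e']; in_txn=False
Op 7: BEGIN: in_txn=True, pending={}
Op 8: UPDATE e=21 (pending; pending now {e=21})
ROLLBACK at op 6 discards: ['b', 'e']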